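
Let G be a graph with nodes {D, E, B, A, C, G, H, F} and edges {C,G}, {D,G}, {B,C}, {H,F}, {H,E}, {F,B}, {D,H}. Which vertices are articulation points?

H

Removing H increases the component count from 2 to 3, so H is a cut vertex.
By contrast removing G leaves 2 components; it is not a cut vertex. No other vertex is a cut vertex either.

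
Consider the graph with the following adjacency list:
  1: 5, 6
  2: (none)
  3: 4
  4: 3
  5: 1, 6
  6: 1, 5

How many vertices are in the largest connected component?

3

2 is isolated — a component by itself.
Starting from 3 we can reach 3, 4. That is one component of size 2.
Starting from 1 we can reach 1, 5, 6. That is one component of size 3.
The largest has 3 vertices.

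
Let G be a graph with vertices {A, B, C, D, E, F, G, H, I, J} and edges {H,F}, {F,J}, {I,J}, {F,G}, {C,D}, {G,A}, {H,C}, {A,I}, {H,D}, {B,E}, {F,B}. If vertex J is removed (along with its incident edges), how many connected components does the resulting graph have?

1

With J gone, the remaining components are: {A, B, C, D, E, F, G, H, I}.
That is 1 component.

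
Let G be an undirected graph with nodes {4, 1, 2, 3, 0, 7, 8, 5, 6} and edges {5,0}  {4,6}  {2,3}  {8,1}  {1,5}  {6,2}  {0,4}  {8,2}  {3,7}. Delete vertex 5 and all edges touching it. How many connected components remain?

With 5 gone, the remaining components are: {0, 1, 2, 3, 4, 6, 7, 8}.
That is 1 component.

1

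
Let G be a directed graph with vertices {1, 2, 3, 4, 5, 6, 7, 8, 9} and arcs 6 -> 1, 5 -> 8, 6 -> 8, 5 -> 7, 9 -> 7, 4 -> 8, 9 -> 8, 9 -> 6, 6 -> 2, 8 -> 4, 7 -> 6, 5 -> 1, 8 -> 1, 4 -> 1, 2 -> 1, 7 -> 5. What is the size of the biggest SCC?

2

{4, 8} are all mutually reachable — one SCC of size 2.
{5, 7} are all mutually reachable — one SCC of size 2.
{9} is an SCC by itself.
{6} is an SCC by itself.
{3} is an SCC by itself.
(and 2 more singleton SCCs)
The largest has 2 vertices.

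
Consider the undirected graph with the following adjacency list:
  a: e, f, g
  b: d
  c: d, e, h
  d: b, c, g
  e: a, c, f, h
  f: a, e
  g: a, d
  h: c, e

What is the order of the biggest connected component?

Starting from a we can reach a, b, c, d, e, f, g, h. That is one component of size 8.
The largest has 8 vertices.

8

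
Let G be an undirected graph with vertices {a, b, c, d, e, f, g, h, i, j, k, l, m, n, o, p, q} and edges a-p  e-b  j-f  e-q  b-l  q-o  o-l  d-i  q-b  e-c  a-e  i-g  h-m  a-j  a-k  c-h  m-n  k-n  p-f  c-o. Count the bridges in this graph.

2

The edges on the cycle a-j-f-p-a are not bridges since each lies on that cycle.
But removing d-i disconnects d from i; removing g-i disconnects g from i — these are bridges.
That makes 2 bridges.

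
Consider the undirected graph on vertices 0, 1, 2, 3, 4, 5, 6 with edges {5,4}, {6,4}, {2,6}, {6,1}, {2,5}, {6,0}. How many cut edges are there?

2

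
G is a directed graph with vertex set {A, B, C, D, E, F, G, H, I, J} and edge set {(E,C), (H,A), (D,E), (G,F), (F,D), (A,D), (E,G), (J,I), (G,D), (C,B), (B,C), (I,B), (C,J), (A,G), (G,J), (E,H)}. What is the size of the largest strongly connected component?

6

{A, D, E, F, G, H} are all mutually reachable — one SCC of size 6.
{B, C, I, J} are all mutually reachable — one SCC of size 4.
The largest has 6 vertices.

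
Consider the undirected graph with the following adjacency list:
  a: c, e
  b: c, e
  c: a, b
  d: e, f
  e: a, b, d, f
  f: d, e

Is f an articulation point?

Deleting f leaves 1 component (was 1) (its neighbors d, e remain connected to each other), so f is not a cut vertex.

No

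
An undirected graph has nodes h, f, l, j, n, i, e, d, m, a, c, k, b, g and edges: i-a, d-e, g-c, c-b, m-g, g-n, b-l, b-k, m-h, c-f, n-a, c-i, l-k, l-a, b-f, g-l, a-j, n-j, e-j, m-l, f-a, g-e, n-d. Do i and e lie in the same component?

From i we can reach a, b, c, d, e, f, g, h, i, j, k, l, m, n, which includes e.

Yes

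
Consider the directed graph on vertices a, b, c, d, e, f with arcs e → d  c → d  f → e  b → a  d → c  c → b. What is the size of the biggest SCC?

{c, d} are all mutually reachable — one SCC of size 2.
{a} is an SCC by itself.
{f} is an SCC by itself.
{e} is an SCC by itself.
{b} is an SCC by itself.
The largest has 2 vertices.

2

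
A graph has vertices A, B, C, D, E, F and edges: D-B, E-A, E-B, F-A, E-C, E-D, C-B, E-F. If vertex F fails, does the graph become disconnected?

No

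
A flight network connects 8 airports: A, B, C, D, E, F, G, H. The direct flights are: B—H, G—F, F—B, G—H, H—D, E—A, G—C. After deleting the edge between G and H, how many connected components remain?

2

G and H are still connected via G-F-B-H, so the component count stays at 2.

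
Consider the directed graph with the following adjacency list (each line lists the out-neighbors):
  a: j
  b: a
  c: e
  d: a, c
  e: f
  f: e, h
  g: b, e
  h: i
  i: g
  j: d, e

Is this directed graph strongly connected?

From g we can reach every vertex (a, b, c, d, e, f, g, h, i, j), and every vertex can reach g (a, b, c, d, e, f, g, h, i, j). So the whole graph is one strongly connected component.

Yes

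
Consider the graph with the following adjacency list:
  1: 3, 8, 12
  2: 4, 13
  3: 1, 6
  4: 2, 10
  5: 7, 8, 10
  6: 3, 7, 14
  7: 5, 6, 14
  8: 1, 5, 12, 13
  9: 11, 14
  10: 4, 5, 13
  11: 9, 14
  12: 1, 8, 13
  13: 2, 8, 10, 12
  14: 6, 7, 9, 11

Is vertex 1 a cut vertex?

No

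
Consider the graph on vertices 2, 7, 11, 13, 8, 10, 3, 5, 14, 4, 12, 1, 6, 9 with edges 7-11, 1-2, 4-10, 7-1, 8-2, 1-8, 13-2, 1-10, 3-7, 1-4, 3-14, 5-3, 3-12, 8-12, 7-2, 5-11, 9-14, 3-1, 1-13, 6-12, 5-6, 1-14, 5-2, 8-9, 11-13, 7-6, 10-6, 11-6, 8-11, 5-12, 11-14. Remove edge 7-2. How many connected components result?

7 and 2 are still connected via 7-1-2, so the component count stays at 1.

1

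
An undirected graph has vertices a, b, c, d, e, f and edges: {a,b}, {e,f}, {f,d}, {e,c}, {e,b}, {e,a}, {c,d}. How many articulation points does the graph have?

Removing e increases the component count from 1 to 2, so e is a cut vertex.
By contrast removing c leaves 1 component; it is not a cut vertex. No other vertex is a cut vertex either.

1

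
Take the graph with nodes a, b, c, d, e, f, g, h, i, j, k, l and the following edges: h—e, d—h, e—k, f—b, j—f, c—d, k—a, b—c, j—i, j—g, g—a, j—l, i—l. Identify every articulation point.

Removing j increases the component count from 1 to 2, so j is a cut vertex.
By contrast removing i leaves 1 component; it is not a cut vertex. No other vertex is a cut vertex either.

j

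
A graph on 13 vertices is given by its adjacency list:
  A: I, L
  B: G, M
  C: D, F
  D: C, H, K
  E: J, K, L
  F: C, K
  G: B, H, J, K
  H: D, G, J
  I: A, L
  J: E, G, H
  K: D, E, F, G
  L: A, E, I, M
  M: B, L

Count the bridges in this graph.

0

The edges on the cycle L-A-I-L are not bridges since each lies on that cycle.
Every edge lies on some cycle, so there are no bridges.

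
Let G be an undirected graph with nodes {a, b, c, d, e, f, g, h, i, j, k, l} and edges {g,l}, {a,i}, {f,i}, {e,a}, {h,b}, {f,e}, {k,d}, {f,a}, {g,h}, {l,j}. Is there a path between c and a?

No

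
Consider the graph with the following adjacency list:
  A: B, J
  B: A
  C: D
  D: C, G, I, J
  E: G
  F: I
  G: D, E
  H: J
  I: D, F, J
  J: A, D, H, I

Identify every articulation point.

A, D, G, I, J

Removing A increases the component count from 1 to 2, so A is a cut vertex.
Removing D increases the component count from 1 to 3, so D is a cut vertex.
Removing G increases the component count from 1 to 2, so G is a cut vertex.
Likewise I, J are cut vertices.
By contrast removing C leaves 1 component; it is not a cut vertex. No other vertex is a cut vertex either.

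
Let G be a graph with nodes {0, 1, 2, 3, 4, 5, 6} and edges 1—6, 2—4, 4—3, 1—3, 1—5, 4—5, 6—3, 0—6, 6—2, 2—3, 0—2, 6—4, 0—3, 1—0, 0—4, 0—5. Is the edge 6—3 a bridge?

After removing 6—3, the path 6-1-3 still connects them, so the edge is not a bridge.

No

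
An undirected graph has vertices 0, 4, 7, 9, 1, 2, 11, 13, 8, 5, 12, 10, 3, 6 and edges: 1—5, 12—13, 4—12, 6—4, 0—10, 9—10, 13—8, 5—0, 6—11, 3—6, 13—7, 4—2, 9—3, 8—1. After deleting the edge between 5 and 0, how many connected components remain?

1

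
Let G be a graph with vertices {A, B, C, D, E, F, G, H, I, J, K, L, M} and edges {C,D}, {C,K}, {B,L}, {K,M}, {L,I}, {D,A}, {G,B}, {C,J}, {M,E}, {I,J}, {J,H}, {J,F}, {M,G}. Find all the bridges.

A-D, C-D, E-M, F-J, H-J

The edges on the cycle C-K-M-G-B-L-I-J-C are not bridges since each lies on that cycle.
But removing M - E disconnects M from E; removing F - J disconnects F from J; removing H - J disconnects H from J; removing D - A disconnects D from A — these are bridges.
In total 5 edges are bridges.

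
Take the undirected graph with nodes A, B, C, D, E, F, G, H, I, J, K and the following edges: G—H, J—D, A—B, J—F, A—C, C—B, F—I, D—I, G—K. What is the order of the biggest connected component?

4

E is isolated — a component by itself.
Starting from A we can reach A, B, C. That is one component of size 3.
Starting from G we can reach G, H, K. That is one component of size 3.
Starting from D we can reach D, F, I, J. That is one component of size 4.
The largest has 4 vertices.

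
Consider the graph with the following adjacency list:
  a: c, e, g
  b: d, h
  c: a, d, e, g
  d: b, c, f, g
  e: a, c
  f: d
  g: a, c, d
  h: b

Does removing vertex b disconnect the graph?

Yes

Deleting b raises the number of components from 1 to 2, so b is a cut vertex.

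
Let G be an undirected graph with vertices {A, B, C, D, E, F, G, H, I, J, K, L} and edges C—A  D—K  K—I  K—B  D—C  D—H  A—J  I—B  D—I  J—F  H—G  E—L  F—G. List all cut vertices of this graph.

Removing D increases the component count from 2 to 3, so D is a cut vertex.
By contrast removing B leaves 2 components; it is not a cut vertex. No other vertex is a cut vertex either.

D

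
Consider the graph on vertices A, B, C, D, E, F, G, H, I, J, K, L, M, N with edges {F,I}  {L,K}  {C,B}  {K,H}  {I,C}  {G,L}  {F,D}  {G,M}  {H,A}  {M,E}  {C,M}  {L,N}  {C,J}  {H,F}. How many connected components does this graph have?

1

Starting from A we can reach A, B, C, D, E, F, G, H, I, J, K, L, M, N. That is one component of size 14.
Total: 1 component.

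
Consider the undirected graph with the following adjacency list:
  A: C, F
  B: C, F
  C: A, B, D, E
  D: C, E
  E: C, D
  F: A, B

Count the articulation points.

Removing C increases the component count from 1 to 2, so C is a cut vertex.
By contrast removing B leaves 1 component; it is not a cut vertex. No other vertex is a cut vertex either.

1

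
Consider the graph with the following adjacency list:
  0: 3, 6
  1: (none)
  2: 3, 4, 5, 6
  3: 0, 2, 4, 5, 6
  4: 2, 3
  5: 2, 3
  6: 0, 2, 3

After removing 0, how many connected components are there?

With 0 gone, the remaining components are: {1}; {2, 3, 4, 5, 6}.
That is 2 components.

2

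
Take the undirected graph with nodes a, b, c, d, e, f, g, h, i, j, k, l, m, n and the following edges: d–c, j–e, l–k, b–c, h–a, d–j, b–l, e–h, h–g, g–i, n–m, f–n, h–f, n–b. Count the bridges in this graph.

6

The edges on the cycle d-j-e-h-f-n-b-c-d are not bridges since each lies on that cycle.
But removing l–b disconnects l from b; removing g–i disconnects g from i; removing l–k disconnects l from k; removing g–h disconnects g from h — these are bridges.
In total 6 edges are bridges.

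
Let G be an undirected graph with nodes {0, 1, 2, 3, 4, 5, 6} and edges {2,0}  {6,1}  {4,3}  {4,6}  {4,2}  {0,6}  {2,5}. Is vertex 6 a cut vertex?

Deleting 6 raises the number of components from 1 to 2, so 6 is a cut vertex.

Yes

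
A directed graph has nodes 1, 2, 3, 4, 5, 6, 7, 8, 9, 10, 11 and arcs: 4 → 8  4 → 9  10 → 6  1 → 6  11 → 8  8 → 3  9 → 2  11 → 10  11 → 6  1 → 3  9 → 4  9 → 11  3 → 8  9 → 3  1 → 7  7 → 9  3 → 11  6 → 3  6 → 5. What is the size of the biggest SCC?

{3, 6, 8, 10, 11} are all mutually reachable — one SCC of size 5.
{4, 9} are all mutually reachable — one SCC of size 2.
{7} is an SCC by itself.
{1} is an SCC by itself.
{2} is an SCC by itself.
(and 1 more singleton SCC)
The largest has 5 vertices.

5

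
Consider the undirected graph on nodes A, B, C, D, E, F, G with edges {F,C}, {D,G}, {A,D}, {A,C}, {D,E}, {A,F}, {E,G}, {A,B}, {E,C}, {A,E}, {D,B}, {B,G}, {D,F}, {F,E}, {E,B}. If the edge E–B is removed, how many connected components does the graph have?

1

E and B are still connected via E-A-B, so the component count stays at 1.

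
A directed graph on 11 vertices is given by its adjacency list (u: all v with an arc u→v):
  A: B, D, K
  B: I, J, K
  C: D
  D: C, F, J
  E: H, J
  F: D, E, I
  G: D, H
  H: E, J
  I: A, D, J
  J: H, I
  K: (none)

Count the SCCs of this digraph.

3

{A, B, C, D, E, F, H, I, J} are all mutually reachable — one SCC of size 9.
{G} is an SCC by itself.
{K} is an SCC by itself.
That gives 3 strongly connected components.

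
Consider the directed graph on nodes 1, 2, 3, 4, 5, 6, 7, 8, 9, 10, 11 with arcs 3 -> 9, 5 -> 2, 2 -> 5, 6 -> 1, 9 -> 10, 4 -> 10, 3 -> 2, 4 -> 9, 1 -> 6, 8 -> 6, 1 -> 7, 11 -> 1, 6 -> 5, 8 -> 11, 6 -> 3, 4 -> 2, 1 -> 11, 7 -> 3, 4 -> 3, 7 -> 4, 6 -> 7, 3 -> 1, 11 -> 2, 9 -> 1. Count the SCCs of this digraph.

{1, 3, 4, 6, 7, 9, 11} are all mutually reachable — one SCC of size 7.
{2, 5} are all mutually reachable — one SCC of size 2.
{8} is an SCC by itself.
{10} is an SCC by itself.
That gives 4 strongly connected components.

4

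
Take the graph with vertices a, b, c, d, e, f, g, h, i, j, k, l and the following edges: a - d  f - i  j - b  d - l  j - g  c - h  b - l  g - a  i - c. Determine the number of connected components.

4

e is isolated — a component by itself.
k is isolated — a component by itself.
Starting from c we can reach c, f, h, i. That is one component of size 4.
Starting from a we can reach a, b, d, g, j, l. That is one component of size 6.
Total: 4 components.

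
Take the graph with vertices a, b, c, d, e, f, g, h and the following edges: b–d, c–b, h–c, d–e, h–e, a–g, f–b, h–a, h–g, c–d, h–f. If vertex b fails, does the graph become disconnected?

No

Deleting b leaves 1 component (was 1) (its neighbors c, d, f remain connected to each other), so b is not a cut vertex.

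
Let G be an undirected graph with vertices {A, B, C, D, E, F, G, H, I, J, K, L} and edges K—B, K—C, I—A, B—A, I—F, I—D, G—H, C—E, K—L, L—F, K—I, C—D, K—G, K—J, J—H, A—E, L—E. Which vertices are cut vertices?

Removing K increases the component count from 1 to 2, so K is a cut vertex.
By contrast removing I leaves 1 component; it is not a cut vertex. No other vertex is a cut vertex either.

K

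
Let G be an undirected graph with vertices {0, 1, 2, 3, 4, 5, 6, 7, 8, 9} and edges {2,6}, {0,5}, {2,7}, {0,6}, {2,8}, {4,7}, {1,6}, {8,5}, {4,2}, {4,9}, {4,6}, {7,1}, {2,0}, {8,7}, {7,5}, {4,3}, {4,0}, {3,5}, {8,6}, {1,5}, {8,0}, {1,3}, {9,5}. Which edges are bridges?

none

The edges on the cycle 2-8-6-2 are not bridges since each lies on that cycle.
Every edge lies on some cycle, so there are no bridges.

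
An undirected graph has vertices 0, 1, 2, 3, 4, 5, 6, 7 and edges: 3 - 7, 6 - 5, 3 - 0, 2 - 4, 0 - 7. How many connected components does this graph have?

1 is isolated — a component by itself.
Starting from 2 we can reach 2, 4. That is one component of size 2.
Starting from 5 we can reach 5, 6. That is one component of size 2.
Starting from 0 we can reach 0, 3, 7. That is one component of size 3.
Total: 4 components.

4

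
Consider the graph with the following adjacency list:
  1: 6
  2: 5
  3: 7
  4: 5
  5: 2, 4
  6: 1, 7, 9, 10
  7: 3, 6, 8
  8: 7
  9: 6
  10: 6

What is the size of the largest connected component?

7

Starting from 2 we can reach 2, 4, 5. That is one component of size 3.
Starting from 1 we can reach 1, 3, 6, 7, 8, 9, 10. That is one component of size 7.
The largest has 7 vertices.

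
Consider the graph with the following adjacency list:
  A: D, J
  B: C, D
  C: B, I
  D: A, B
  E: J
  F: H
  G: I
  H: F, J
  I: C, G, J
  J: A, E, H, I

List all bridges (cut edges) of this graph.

The edges on the cycle A-J-I-C-B-D-A are not bridges since each lies on that cycle.
But removing J-E disconnects J from E; removing G-I disconnects G from I; removing J-H disconnects J from H; removing F-H disconnects F from H — these are bridges.

E-J, F-H, G-I, H-J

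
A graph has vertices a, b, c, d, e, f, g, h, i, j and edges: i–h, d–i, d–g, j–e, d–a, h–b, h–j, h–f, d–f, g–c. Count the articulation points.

4

Removing d increases the component count from 1 to 3, so d is a cut vertex.
Removing g increases the component count from 1 to 2, so g is a cut vertex.
Removing h increases the component count from 1 to 3, so h is a cut vertex.
Likewise j is a cut vertex.
By contrast removing b leaves 1 component; it is not a cut vertex. No other vertex is a cut vertex either.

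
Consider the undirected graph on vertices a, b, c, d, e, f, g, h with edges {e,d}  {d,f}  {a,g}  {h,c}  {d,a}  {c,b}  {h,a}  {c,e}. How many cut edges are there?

3

The edges on the cycle h-c-e-d-a-h are not bridges since each lies on that cycle.
But removing a - g disconnects a from g; removing d - f disconnects d from f; removing c - b disconnects c from b — these are bridges.
That makes 3 bridges.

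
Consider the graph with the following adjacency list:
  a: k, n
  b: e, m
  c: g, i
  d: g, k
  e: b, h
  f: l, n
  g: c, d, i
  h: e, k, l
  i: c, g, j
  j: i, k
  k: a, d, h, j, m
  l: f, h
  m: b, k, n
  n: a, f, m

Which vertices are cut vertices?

k

Removing k increases the component count from 1 to 2, so k is a cut vertex.
By contrast removing a leaves 1 component; it is not a cut vertex. No other vertex is a cut vertex either.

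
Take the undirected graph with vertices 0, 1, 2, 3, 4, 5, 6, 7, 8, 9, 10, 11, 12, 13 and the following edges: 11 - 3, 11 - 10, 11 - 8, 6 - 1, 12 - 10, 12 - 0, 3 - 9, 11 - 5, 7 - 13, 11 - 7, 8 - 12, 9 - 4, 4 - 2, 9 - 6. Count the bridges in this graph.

10

The edges on the cycle 11-8-12-10-11 are not bridges since each lies on that cycle.
But removing 4 - 9 disconnects 4 from 9; removing 13 - 7 disconnects 13 from 7; removing 11 - 5 disconnects 11 from 5; removing 12 - 0 disconnects 12 from 0 — these are bridges.
In total 10 edges are bridges.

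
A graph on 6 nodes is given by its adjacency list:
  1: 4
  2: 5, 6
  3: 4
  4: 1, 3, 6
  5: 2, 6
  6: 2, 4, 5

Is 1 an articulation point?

Deleting 1 leaves 1 component (was 1), so 1 is not a cut vertex.

No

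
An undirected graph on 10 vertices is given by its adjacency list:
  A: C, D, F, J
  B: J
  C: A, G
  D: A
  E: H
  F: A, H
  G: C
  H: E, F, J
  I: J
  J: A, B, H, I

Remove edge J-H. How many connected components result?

J and H are still connected via J-A-F-H, so the component count stays at 1.

1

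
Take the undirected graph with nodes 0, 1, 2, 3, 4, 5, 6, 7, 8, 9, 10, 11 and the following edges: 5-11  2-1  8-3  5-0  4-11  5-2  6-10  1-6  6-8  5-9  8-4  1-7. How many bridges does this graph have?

5

The edges on the cycle 5-2-1-6-8-4-11-5 are not bridges since each lies on that cycle.
But removing 1-7 disconnects 1 from 7; removing 10-6 disconnects 10 from 6; removing 5-0 disconnects 5 from 0; removing 3-8 disconnects 3 from 8 — these are bridges.
In total 5 edges are bridges.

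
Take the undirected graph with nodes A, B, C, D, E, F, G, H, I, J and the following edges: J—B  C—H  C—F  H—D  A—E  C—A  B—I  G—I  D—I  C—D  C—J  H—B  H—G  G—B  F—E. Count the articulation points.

1

Removing C increases the component count from 1 to 2, so C is a cut vertex.
By contrast removing F leaves 1 component; it is not a cut vertex. No other vertex is a cut vertex either.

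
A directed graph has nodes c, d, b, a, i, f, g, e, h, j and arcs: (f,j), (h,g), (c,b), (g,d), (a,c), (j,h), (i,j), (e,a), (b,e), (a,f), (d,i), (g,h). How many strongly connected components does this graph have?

{d, g, h, i, j} are all mutually reachable — one SCC of size 5.
{a, b, c, e} are all mutually reachable — one SCC of size 4.
{f} is an SCC by itself.
That gives 3 strongly connected components.

3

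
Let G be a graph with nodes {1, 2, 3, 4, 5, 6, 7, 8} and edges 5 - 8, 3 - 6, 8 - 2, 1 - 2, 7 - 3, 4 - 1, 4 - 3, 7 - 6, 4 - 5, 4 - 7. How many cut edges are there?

The edges on the cycle 4-7-6-3-4 are not bridges since each lies on that cycle.
Every edge lies on some cycle, so there are no bridges.

0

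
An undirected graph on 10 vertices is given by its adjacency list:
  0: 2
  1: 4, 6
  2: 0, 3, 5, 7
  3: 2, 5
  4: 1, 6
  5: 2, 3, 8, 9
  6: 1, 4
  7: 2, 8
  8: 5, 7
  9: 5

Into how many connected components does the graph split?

Starting from 1 we can reach 1, 4, 6. That is one component of size 3.
Starting from 0 we can reach 0, 2, 3, 5, 7, 8, 9. That is one component of size 7.
Total: 2 components.

2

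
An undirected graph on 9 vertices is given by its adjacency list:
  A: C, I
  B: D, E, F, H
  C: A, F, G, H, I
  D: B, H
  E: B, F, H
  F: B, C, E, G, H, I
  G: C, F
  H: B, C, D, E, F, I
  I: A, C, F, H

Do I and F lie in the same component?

From I we can reach A, B, C, D, E, F, G, H, I, which includes F.

Yes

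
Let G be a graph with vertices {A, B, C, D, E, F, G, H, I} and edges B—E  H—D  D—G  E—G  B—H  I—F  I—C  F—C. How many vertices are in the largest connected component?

5

A is isolated — a component by itself.
Starting from C we can reach C, F, I. That is one component of size 3.
Starting from B we can reach B, D, E, G, H. That is one component of size 5.
The largest has 5 vertices.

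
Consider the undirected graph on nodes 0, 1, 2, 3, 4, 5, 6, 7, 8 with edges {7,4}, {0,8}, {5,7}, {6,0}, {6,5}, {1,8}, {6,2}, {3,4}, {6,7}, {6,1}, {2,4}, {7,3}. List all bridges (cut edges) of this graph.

none

The edges on the cycle 6-1-8-0-6 are not bridges since each lies on that cycle.
Every edge lies on some cycle, so there are no bridges.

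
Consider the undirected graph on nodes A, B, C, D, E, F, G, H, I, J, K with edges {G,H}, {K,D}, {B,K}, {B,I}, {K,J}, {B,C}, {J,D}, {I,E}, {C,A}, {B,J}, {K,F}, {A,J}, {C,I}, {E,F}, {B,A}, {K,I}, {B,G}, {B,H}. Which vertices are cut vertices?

B

Removing B increases the component count from 1 to 2, so B is a cut vertex.
By contrast removing D leaves 1 component; it is not a cut vertex. No other vertex is a cut vertex either.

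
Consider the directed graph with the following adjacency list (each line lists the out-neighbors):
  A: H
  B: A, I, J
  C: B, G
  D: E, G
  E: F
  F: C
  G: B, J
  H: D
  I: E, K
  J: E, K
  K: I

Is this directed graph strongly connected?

From G we can reach every vertex (A, B, C, D, E, F, G, H, I, J, K), and every vertex can reach G (A, B, C, D, E, F, G, H, I, J, K). So the whole graph is one strongly connected component.

Yes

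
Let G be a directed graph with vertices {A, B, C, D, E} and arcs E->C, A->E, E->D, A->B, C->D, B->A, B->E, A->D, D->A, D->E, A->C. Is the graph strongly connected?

From B we can reach every vertex (A, B, C, D, E), and every vertex can reach B (A, B, C, D, E). So the whole graph is one strongly connected component.

Yes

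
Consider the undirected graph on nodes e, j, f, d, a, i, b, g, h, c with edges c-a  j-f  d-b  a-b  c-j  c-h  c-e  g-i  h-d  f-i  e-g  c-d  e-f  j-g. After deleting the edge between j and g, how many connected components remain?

1

j and g are still connected via j-c-e-g, so the component count stays at 1.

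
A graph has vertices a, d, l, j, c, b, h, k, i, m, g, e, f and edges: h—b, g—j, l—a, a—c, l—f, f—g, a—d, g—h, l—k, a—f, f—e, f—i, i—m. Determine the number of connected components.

1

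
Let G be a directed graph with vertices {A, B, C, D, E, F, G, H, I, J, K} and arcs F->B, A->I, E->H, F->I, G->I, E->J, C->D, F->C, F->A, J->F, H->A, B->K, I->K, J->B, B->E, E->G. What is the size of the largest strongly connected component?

4

{B, E, F, J} are all mutually reachable — one SCC of size 4.
{D} is an SCC by itself.
{I} is an SCC by itself.
{C} is an SCC by itself.
{G} is an SCC by itself.
(and 3 more singleton SCCs)
The largest has 4 vertices.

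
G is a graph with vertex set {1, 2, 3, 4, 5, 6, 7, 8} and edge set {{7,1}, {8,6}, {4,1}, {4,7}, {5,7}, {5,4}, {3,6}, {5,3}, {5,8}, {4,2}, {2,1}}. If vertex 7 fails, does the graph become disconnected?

Deleting 7 leaves 1 component (was 1) (its neighbors 1, 4, 5 remain connected to each other), so 7 is not a cut vertex.

No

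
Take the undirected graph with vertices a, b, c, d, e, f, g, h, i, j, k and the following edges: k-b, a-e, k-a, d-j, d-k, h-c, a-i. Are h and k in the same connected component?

No

The component containing h is {c, h}, and k is not in it.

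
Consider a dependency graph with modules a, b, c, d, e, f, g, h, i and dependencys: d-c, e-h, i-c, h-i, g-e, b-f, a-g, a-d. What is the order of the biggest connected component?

7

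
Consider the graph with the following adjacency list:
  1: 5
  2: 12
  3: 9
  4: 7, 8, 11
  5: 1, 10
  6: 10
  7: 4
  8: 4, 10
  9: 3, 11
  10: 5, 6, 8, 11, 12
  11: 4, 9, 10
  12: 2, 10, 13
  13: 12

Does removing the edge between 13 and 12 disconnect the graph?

Yes

Removing 13-12 leaves no path between 13 and 12: the component count goes from 1 to 2. So it is a bridge.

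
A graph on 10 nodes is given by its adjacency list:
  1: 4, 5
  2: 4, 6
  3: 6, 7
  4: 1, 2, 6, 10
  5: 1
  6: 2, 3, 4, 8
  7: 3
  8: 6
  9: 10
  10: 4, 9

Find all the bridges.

The edges on the cycle 6-4-2-6 are not bridges since each lies on that cycle.
But removing 4-10 disconnects 4 from 10; removing 10-9 disconnects 10 from 9; removing 6-8 disconnects 6 from 8; removing 7-3 disconnects 7 from 3 — these are bridges.
In total 7 edges are bridges.

1-4, 1-5, 10-4, 10-9, 3-6, 3-7, 6-8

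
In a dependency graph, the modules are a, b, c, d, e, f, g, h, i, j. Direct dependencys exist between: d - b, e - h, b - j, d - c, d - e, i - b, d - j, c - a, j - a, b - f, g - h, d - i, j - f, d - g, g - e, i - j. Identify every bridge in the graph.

none

The edges on the cycle d-i-b-d are not bridges since each lies on that cycle.
Every edge lies on some cycle, so there are no bridges.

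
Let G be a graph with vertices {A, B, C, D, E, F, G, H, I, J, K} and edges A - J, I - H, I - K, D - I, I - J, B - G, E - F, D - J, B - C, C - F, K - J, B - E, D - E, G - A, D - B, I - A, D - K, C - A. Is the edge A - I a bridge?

No

After removing A - I, the path A-J-I still connects them, so the edge is not a bridge.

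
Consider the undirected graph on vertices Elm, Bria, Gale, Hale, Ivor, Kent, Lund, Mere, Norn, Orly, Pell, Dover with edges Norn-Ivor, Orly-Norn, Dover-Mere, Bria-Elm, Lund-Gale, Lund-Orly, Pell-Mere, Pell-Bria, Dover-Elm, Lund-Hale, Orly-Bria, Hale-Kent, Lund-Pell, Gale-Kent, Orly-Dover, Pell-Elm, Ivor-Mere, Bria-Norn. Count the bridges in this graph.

0

The edges on the cycle Lund-Gale-Kent-Hale-Lund are not bridges since each lies on that cycle.
Every edge lies on some cycle, so there are no bridges.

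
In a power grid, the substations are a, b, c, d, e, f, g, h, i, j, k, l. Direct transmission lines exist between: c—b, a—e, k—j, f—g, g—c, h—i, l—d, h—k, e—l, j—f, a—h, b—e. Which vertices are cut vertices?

Removing e increases the component count from 1 to 2, so e is a cut vertex.
Removing h increases the component count from 1 to 2, so h is a cut vertex.
Removing l increases the component count from 1 to 2, so l is a cut vertex.
By contrast removing k leaves 1 component; it is not a cut vertex. No other vertex is a cut vertex either.

e, h, l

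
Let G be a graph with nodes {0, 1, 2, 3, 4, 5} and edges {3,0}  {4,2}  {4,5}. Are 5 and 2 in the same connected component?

From 5 we can reach 2, 4, 5, which includes 2.

Yes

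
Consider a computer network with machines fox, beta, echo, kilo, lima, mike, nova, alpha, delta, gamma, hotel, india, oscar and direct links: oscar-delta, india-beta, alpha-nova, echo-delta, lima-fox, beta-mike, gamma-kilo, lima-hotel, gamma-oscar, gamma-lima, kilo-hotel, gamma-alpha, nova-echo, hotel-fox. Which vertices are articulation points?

beta, gamma

Removing beta increases the component count from 2 to 3, so beta is a cut vertex.
Removing gamma increases the component count from 2 to 3, so gamma is a cut vertex.
By contrast removing hotel leaves 2 components; it is not a cut vertex. No other vertex is a cut vertex either.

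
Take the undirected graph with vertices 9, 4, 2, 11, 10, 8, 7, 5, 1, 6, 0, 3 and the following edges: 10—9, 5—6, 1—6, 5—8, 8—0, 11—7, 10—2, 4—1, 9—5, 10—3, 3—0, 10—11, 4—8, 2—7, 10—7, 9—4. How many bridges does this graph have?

0

The edges on the cycle 9-4-1-6-5-9 are not bridges since each lies on that cycle.
Every edge lies on some cycle, so there are no bridges.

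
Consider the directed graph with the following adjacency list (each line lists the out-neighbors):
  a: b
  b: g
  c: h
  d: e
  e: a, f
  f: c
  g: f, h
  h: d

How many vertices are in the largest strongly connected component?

{a, b, c, d, e, f, g, h} are all mutually reachable — one SCC of size 8.
The largest has 8 vertices.

8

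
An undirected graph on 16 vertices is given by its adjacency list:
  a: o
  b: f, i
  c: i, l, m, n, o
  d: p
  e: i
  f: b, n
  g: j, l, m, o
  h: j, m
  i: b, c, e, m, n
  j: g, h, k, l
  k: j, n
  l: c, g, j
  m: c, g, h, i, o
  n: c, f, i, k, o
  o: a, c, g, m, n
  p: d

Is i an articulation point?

Deleting i raises the number of components from 2 to 3, so i is a cut vertex.

Yes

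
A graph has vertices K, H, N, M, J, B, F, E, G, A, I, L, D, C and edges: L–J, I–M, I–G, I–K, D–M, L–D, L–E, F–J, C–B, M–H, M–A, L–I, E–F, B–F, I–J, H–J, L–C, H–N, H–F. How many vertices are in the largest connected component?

Starting from A we can reach A, B, C, D, E, F, G, H, I, J, K, L, M, N. That is one component of size 14.
The largest has 14 vertices.

14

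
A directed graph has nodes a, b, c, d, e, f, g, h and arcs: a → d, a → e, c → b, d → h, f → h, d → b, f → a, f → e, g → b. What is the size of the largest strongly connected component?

{g} is an SCC by itself.
{c} is an SCC by itself.
{e} is an SCC by itself.
{h} is an SCC by itself.
{a} is an SCC by itself.
(and 3 more singleton SCCs)
The largest has 1 vertex.

1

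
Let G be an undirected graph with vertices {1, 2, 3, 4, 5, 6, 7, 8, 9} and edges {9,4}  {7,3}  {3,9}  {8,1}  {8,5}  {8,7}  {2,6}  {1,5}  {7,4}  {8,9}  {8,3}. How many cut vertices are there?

Removing 8 increases the component count from 2 to 3, so 8 is a cut vertex.
By contrast removing 2 leaves 2 components; it is not a cut vertex. No other vertex is a cut vertex either.

1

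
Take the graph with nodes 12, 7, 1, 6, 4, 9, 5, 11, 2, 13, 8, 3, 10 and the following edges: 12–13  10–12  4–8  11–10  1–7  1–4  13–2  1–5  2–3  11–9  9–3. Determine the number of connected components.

6 is isolated — a component by itself.
Starting from 1 we can reach 1, 4, 5, 7, 8. That is one component of size 5.
Starting from 2 we can reach 2, 3, 9, 10, 11, 12, 13. That is one component of size 7.
Total: 3 components.

3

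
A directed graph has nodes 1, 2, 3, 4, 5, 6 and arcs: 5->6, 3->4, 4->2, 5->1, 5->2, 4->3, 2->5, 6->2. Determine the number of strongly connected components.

{2, 5, 6} are all mutually reachable — one SCC of size 3.
{3, 4} are all mutually reachable — one SCC of size 2.
{1} is an SCC by itself.
That gives 3 strongly connected components.

3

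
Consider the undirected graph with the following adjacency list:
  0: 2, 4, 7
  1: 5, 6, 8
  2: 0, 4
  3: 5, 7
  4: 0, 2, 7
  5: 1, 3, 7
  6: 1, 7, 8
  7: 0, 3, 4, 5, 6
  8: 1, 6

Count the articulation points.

1

Removing 7 increases the component count from 1 to 2, so 7 is a cut vertex.
By contrast removing 4 leaves 1 component; it is not a cut vertex. No other vertex is a cut vertex either.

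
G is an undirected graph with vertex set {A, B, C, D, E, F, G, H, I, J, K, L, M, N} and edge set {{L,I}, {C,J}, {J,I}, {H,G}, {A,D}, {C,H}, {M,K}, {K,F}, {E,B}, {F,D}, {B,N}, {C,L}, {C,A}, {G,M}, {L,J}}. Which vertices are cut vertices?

B, C

Removing B increases the component count from 2 to 3, so B is a cut vertex.
Removing C increases the component count from 2 to 3, so C is a cut vertex.
By contrast removing I leaves 2 components; it is not a cut vertex. No other vertex is a cut vertex either.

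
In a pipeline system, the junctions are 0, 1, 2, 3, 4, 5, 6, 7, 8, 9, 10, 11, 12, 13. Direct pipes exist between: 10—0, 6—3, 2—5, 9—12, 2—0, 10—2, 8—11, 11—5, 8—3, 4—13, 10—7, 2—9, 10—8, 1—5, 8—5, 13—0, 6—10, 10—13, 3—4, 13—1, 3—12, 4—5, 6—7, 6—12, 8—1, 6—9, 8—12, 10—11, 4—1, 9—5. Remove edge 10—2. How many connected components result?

1

10 and 2 are still connected via 10-0-2, so the component count stays at 1.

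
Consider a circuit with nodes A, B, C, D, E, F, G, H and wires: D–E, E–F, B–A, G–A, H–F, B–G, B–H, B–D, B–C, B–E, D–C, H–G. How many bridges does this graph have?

0

The edges on the cycle B-D-E-F-H-B are not bridges since each lies on that cycle.
Every edge lies on some cycle, so there are no bridges.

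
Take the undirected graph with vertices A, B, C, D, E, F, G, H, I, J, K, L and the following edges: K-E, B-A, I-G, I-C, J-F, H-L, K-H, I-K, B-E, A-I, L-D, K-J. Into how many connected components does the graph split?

1

Starting from A we can reach A, B, C, D, E, F, G, H, I, J, K, L. That is one component of size 12.
Total: 1 component.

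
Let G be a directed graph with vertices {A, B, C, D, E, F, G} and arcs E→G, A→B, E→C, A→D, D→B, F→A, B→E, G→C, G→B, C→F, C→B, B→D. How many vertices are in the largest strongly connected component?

7

{A, B, C, D, E, F, G} are all mutually reachable — one SCC of size 7.
The largest has 7 vertices.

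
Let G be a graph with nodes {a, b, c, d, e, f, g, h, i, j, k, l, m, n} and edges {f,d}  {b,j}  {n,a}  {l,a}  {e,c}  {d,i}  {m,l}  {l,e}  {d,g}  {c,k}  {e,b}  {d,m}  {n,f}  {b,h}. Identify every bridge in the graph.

b-e, b-h, b-j, c-e, c-k, d-g, d-i, e-l

The edges on the cycle n-f-d-m-l-a-n are not bridges since each lies on that cycle.
But removing i—d disconnects i from d; removing c—k disconnects c from k; removing l—e disconnects l from e; removing j—b disconnects j from b — these are bridges.
In total 8 edges are bridges.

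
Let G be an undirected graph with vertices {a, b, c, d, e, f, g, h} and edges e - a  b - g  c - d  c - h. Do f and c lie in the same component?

No

The component containing f is {f}, and c is not in it.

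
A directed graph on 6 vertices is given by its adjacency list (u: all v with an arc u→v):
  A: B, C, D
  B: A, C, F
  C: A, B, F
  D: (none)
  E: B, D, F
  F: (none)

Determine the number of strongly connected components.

4

{A, B, C} are all mutually reachable — one SCC of size 3.
{D} is an SCC by itself.
{E} is an SCC by itself.
{F} is an SCC by itself.
That gives 4 strongly connected components.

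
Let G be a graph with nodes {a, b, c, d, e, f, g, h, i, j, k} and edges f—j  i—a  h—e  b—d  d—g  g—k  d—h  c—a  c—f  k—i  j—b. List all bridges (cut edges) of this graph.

d-h, e-h

The edges on the cycle c-f-j-b-d-g-k-i-a-c are not bridges since each lies on that cycle.
But removing h—d disconnects h from d; removing h—e disconnects h from e — these are bridges.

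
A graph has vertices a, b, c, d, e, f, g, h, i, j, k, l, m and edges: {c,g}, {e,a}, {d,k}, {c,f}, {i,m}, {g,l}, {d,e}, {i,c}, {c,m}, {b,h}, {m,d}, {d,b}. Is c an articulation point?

Deleting c raises the number of components from 2 to 4, so c is a cut vertex.

Yes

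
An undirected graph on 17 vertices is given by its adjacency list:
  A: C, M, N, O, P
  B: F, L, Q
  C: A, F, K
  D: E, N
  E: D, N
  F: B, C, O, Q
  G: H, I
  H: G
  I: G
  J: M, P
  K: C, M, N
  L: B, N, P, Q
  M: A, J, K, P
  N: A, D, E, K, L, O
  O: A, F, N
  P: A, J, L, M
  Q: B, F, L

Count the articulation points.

2

Removing G increases the component count from 2 to 3, so G is a cut vertex.
Removing N increases the component count from 2 to 3, so N is a cut vertex.
By contrast removing C leaves 2 components; it is not a cut vertex. No other vertex is a cut vertex either.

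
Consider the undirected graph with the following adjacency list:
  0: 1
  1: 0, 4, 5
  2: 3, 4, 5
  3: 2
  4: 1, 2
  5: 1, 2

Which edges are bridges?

0-1, 2-3

The edges on the cycle 5-2-4-1-5 are not bridges since each lies on that cycle.
But removing 2-3 disconnects 2 from 3; removing 1-0 disconnects 1 from 0 — these are bridges.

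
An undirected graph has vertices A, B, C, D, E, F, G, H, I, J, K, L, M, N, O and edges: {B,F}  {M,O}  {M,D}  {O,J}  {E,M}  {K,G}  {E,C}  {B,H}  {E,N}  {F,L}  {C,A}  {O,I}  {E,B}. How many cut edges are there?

removing E–M disconnects E from M; removing E–B disconnects E from B; removing E–C disconnects E from C; removing H–B disconnects H from B — these are bridges.
In total 13 edges are bridges.

13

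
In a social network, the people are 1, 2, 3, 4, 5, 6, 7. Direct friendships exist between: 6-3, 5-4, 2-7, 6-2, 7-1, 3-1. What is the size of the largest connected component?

5

Starting from 4 we can reach 4, 5. That is one component of size 2.
Starting from 1 we can reach 1, 2, 3, 6, 7. That is one component of size 5.
The largest has 5 vertices.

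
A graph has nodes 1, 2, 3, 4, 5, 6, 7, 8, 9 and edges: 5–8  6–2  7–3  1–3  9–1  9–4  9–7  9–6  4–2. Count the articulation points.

1

Removing 9 increases the component count from 2 to 3, so 9 is a cut vertex.
By contrast removing 5 leaves 2 components; it is not a cut vertex. No other vertex is a cut vertex either.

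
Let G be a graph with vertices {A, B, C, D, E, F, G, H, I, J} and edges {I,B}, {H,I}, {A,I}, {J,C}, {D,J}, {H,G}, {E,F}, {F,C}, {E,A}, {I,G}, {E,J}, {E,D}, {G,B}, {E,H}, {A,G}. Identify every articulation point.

Removing E increases the component count from 1 to 2, so E is a cut vertex.
By contrast removing G leaves 1 component; it is not a cut vertex. No other vertex is a cut vertex either.

E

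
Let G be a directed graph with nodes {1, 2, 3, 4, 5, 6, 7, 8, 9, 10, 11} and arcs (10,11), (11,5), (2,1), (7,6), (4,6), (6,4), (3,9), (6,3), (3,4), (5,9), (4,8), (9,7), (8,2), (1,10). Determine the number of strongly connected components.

1

{1, 2, 3, 4, 5, 6, 7, 8, 9, 10, 11} are all mutually reachable — one SCC of size 11.
That gives 1 strongly connected component.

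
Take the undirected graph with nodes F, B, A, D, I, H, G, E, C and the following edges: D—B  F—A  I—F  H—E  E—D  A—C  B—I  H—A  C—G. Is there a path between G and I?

Yes

From G we can reach A, B, C, D, E, F, G, H, I, which includes I.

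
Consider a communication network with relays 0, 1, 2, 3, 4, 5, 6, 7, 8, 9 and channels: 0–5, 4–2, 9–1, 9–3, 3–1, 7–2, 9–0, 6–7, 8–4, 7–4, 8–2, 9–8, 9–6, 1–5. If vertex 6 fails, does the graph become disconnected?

No

Deleting 6 leaves 1 component (was 1) (its neighbors 7, 9 remain connected to each other), so 6 is not a cut vertex.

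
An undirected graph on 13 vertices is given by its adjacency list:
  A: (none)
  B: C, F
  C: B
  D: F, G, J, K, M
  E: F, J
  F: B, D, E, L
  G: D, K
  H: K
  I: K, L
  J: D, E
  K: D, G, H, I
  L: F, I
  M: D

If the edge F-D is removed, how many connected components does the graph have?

F and D are still connected via F-E-J-D, so the component count stays at 2.

2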